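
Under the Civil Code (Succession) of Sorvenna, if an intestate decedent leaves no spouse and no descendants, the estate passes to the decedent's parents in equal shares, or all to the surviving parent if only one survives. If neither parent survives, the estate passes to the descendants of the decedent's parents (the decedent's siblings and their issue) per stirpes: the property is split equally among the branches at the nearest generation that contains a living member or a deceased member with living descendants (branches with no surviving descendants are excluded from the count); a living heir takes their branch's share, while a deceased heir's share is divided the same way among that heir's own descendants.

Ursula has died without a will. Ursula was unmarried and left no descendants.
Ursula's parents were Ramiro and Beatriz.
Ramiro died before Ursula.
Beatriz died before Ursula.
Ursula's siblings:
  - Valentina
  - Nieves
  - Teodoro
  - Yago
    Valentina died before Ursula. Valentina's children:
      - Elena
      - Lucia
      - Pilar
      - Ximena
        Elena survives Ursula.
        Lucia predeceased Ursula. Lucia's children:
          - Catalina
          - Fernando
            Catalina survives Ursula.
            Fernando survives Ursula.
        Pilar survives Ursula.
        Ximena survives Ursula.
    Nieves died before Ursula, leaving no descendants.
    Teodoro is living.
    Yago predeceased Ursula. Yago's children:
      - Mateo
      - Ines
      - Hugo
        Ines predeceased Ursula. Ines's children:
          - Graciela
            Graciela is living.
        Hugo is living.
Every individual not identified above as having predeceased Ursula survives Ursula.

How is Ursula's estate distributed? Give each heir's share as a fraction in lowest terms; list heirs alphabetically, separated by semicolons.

Neither parent survives and there are no descendants, so the estate passes to Ursula's siblings and their issue per stirpes.
Nieves left no surviving issue, so that branch lapses and is disregarded.
The estate is divided into 3 equal shares of 1/3 among Valentina, Teodoro, Yago.
Valentina predeceased; the 1/3 allotted to Valentina's branch passes to Valentina's issue by representation.
The 1/3 is divided into 4 equal shares of 1/12 among Elena, Lucia, Pilar, Ximena.
Elena is living and takes 1/12.
Lucia predeceased; the 1/12 allotted to Lucia's branch passes to Lucia's issue by representation.
The 1/12 is divided into 2 equal shares of 1/24 among Catalina, Fernando.
Catalina is living and takes 1/24.
Fernando is living and takes 1/24.
Pilar is living and takes 1/12.
Ximena is living and takes 1/12.
Teodoro is living and takes 1/3.
Yago predeceased; the 1/3 allotted to Yago's branch passes to Yago's issue by representation.
The 1/3 is divided into 3 equal shares of 1/9 among Mateo, Ines, Hugo.
Mateo is living and takes 1/9.
Ines predeceased; the 1/9 allotted to Ines's branch passes to Ines's issue by representation.
Graciela is the sole taker at this level and receives the full 1/9.
Hugo is living and takes 1/9.

Catalina 1/24; Elena 1/12; Fernando 1/24; Graciela 1/9; Hugo 1/9; Mateo 1/9; Pilar 1/12; Teodoro 1/3; Ximena 1/12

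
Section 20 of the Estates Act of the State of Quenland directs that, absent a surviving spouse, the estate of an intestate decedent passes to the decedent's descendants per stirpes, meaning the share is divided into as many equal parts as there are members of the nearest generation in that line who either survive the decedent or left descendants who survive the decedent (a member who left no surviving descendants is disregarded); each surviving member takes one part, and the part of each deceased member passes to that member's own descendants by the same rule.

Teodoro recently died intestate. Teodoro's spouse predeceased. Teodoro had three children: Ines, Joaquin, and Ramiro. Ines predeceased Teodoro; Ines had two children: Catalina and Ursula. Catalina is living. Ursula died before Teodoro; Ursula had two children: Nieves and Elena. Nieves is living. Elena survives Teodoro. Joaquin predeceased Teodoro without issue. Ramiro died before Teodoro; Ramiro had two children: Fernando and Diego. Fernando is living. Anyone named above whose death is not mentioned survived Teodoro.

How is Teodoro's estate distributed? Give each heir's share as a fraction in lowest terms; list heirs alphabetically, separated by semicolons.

There is no surviving spouse, so the entire estate passes to Teodoro's descendants per stirpes.
Joaquin left no surviving issue, so that branch lapses and is disregarded.
The estate is divided into 2 equal shares of 1/2 among Ines, Ramiro.
Ines predeceased; the 1/2 allotted to Ines's branch passes to Ines's issue by representation.
The 1/2 is divided into 2 equal shares of 1/4 among Catalina, Ursula.
Catalina is living and takes 1/4.
Ursula predeceased; the 1/4 allotted to Ursula's branch passes to Ursula's issue by representation.
The 1/4 is divided into 2 equal shares of 1/8 among Nieves, Elena.
Nieves is living and takes 1/8.
Elena is living and takes 1/8.
Ramiro predeceased; the 1/2 allotted to Ramiro's branch passes to Ramiro's issue by representation.
The 1/2 is divided into 2 equal shares of 1/4 among Fernando, Diego.
Fernando is living and takes 1/4.
Diego is living and takes 1/4.

Catalina 1/4; Diego 1/4; Elena 1/8; Fernando 1/4; Nieves 1/8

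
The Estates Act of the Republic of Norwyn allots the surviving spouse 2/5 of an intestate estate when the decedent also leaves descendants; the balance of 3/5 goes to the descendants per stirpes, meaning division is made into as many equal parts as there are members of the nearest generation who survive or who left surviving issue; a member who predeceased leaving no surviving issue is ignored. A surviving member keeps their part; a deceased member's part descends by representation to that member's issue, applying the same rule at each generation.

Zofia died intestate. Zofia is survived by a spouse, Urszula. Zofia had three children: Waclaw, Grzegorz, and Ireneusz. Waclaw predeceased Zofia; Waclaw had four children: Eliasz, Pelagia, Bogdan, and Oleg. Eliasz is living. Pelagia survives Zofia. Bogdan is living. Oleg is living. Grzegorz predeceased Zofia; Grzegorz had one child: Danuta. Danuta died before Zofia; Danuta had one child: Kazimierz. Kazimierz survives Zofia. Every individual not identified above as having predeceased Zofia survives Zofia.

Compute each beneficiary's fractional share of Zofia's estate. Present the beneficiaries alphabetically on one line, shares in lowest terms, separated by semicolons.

Urszula, as surviving spouse, takes 2/5.
The remaining 3/5 passes to Zofia's descendants per stirpes.
The 3/5 is divided into 3 equal shares of 1/5 among Waclaw, Grzegorz, Ireneusz.
Waclaw predeceased; the 1/5 allotted to Waclaw's branch passes to Waclaw's issue by representation.
The 1/5 is divided into 4 equal shares of 1/20 among Eliasz, Pelagia, Bogdan, Oleg.
Eliasz is living and takes 1/20.
Pelagia is living and takes 1/20.
Bogdan is living and takes 1/20.
Oleg is living and takes 1/20.
Grzegorz predeceased; the 1/5 allotted to Grzegorz's branch passes to Grzegorz's issue by representation.
Danuta's line is the sole branch at this level, so the full 1/5 passes to Danuta's issue by representation.
Kazimierz is the sole taker at this level and receives the full 1/5.
Ireneusz is living and takes 1/5.

Bogdan 1/20; Eliasz 1/20; Ireneusz 1/5; Kazimierz 1/5; Oleg 1/20; Pelagia 1/20; Urszula 2/5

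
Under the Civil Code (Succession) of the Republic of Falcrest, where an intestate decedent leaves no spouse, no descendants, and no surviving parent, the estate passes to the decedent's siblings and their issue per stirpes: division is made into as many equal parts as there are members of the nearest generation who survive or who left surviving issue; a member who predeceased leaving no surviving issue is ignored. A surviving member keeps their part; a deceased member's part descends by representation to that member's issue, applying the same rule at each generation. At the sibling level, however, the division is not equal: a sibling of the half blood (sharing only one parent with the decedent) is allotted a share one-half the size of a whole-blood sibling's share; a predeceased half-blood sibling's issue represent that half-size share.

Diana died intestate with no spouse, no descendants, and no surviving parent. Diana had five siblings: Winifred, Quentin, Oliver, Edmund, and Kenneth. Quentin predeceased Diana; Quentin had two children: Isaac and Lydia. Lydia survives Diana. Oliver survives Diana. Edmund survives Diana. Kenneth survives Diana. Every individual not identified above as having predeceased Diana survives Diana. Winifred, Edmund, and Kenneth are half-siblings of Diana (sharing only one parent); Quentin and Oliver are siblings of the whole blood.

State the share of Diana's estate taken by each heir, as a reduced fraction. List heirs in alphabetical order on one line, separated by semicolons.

No spouse, descendants, or parent survives, so the estate passes to Diana's siblings per stirpes.
Half-blood siblings count for one-half the weight of whole-blood siblings at the initial division.
Dividing 1 in proportion to weights (total weight 7/2): Winifred (weight 1/2) → 1/7; Quentin (weight 1) → 2/7; Oliver (weight 1) → 2/7; Edmund (weight 1/2) → 1/7; Kenneth (weight 1/2) → 1/7.
Winifred is living and takes 1/7.
Quentin predeceased; the 2/7 allotted to Quentin's branch passes to Quentin's issue by representation.
The 2/7 is divided into 2 equal shares of 1/7 among Isaac, Lydia.
Isaac is living and takes 1/7.
Lydia is living and takes 1/7.
Oliver is living and takes 2/7.
Edmund is living and takes 1/7.
Kenneth is living and takes 1/7.

Edmund 1/7; Isaac 1/7; Kenneth 1/7; Lydia 1/7; Oliver 2/7; Winifred 1/7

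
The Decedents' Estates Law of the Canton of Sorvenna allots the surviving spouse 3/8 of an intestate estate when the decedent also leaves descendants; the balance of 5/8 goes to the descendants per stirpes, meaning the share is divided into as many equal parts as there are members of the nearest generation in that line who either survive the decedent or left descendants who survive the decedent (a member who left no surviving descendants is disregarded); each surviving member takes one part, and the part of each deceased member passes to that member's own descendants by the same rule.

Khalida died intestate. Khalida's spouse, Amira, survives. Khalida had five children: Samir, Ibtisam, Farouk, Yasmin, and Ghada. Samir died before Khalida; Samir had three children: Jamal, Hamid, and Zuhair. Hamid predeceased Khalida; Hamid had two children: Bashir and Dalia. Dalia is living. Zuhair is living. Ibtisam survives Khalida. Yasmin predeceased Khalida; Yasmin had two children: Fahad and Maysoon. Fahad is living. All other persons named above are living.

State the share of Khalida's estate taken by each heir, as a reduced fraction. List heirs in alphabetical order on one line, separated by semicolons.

Amira 3/8; Bashir 1/48; Dalia 1/48; Fahad 1/16; Farouk 1/8; Ghada 1/8; Ibtisam 1/8; Jamal 1/24; Maysoon 1/16; Zuhair 1/24

Amira, as surviving spouse, takes 3/8.
The remaining 5/8 passes to Khalida's descendants per stirpes.
The 5/8 is divided into 5 equal shares of 1/8 among Samir, Ibtisam, Farouk, Yasmin, Ghada.
Samir predeceased; the 1/8 allotted to Samir's branch passes to Samir's issue by representation.
The 1/8 is divided into 3 equal shares of 1/24 among Jamal, Hamid, Zuhair.
Jamal is living and takes 1/24.
Hamid predeceased; the 1/24 allotted to Hamid's branch passes to Hamid's issue by representation.
The 1/24 is divided into 2 equal shares of 1/48 among Bashir, Dalia.
Bashir is living and takes 1/48.
Dalia is living and takes 1/48.
Zuhair is living and takes 1/24.
Ibtisam is living and takes 1/8.
Farouk is living and takes 1/8.
Yasmin predeceased; the 1/8 allotted to Yasmin's branch passes to Yasmin's issue by representation.
The 1/8 is divided into 2 equal shares of 1/16 among Fahad, Maysoon.
Fahad is living and takes 1/16.
Maysoon is living and takes 1/16.
Ghada is living and takes 1/8.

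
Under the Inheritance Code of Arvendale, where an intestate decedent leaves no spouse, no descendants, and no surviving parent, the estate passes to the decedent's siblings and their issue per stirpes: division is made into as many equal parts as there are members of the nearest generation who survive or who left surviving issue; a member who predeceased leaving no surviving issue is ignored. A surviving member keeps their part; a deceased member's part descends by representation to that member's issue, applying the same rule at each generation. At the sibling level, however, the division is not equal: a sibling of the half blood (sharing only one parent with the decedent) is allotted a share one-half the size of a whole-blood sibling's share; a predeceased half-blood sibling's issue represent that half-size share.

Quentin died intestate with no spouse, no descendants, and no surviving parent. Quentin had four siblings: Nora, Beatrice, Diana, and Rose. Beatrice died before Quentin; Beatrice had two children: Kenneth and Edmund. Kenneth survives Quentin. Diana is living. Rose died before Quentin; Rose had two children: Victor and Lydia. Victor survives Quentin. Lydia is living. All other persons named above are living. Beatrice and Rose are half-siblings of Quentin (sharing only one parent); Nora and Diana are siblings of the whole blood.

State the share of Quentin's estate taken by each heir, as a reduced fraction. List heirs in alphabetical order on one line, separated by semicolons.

Diana 1/3; Edmund 1/12; Kenneth 1/12; Lydia 1/12; Nora 1/3; Victor 1/12

No spouse, descendants, or parent survives, so the estate passes to Quentin's siblings per stirpes.
Half-blood siblings count for one-half the weight of whole-blood siblings at the initial division.
Dividing 1 in proportion to weights (total weight 3): Nora (weight 1) → 1/3; Beatrice (weight 1/2) → 1/6; Diana (weight 1) → 1/3; Rose (weight 1/2) → 1/6.
Nora is living and takes 1/3.
Beatrice predeceased; the 1/6 allotted to Beatrice's branch passes to Beatrice's issue by representation.
The 1/6 is divided into 2 equal shares of 1/12 among Kenneth, Edmund.
Kenneth is living and takes 1/12.
Edmund is living and takes 1/12.
Diana is living and takes 1/3.
Rose predeceased; the 1/6 allotted to Rose's branch passes to Rose's issue by representation.
The 1/6 is divided into 2 equal shares of 1/12 among Victor, Lydia.
Victor is living and takes 1/12.
Lydia is living and takes 1/12.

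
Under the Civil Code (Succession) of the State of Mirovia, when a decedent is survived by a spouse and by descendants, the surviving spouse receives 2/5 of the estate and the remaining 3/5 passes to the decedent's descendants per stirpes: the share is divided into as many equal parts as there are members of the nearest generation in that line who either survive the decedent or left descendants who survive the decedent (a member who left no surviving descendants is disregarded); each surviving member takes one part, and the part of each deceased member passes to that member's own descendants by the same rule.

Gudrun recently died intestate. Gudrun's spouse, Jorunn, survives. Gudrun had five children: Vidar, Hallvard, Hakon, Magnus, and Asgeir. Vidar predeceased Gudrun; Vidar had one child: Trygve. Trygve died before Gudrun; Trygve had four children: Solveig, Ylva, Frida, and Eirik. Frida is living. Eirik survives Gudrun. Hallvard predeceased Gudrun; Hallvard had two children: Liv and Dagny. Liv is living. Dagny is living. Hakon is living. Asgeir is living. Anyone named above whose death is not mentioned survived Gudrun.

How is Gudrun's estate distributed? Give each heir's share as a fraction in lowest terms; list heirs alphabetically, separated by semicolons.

Jorunn, as surviving spouse, takes 2/5.
The remaining 3/5 passes to Gudrun's descendants per stirpes.
The 3/5 is divided into 5 equal shares of 3/25 among Vidar, Hallvard, Hakon, Magnus, Asgeir.
Vidar predeceased; the 3/25 allotted to Vidar's branch passes to Vidar's issue by representation.
Trygve's line is the sole branch at this level, so the full 3/25 passes to Trygve's issue by representation.
The 3/25 is divided into 4 equal shares of 3/100 among Solveig, Ylva, Frida, Eirik.
Solveig is living and takes 3/100.
Ylva is living and takes 3/100.
Frida is living and takes 3/100.
Eirik is living and takes 3/100.
Hallvard predeceased; the 3/25 allotted to Hallvard's branch passes to Hallvard's issue by representation.
The 3/25 is divided into 2 equal shares of 3/50 among Liv, Dagny.
Liv is living and takes 3/50.
Dagny is living and takes 3/50.
Hakon is living and takes 3/25.
Magnus is living and takes 3/25.
Asgeir is living and takes 3/25.

Asgeir 3/25; Dagny 3/50; Eirik 3/100; Frida 3/100; Hakon 3/25; Jorunn 2/5; Liv 3/50; Magnus 3/25; Solveig 3/100; Ylva 3/100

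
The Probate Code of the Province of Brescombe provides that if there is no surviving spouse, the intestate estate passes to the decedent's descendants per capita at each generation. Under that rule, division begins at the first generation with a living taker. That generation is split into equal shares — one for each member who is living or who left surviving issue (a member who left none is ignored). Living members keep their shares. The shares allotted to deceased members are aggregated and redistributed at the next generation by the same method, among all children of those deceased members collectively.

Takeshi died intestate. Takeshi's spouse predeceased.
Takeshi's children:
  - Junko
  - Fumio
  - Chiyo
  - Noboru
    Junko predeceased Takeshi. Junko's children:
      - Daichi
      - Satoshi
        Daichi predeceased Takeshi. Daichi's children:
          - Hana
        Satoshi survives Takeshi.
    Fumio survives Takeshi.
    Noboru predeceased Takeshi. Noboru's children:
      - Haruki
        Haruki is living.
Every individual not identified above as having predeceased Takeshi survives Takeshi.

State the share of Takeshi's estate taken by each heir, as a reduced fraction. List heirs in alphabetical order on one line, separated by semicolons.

There is no surviving spouse, so the entire estate passes to Takeshi's descendants per capita at each generation.
At generation 1 (Junko, Fumio, Chiyo, Noboru) there are 4 shares of (1)/4 = 1/4 each.
Living: Fumio and Chiyo — each takes 1/4.
Deceased: Junko and Noboru. Their combined 1/2 is pooled and carried to generation 2.
At generation 2 (Daichi, Satoshi, Haruki) there are 3 shares of (1/2)/3 = 1/6 each.
Living: Satoshi and Haruki — each takes 1/6.
Deceased: Daichi. That 1/6 share is carried to generation 3.
At generation 3 (Hana) there are 1 shares of (1/6)/1 = 1/6 each.
Living: Hana — each takes 1/6.

Chiyo 1/4; Fumio 1/4; Hana 1/6; Haruki 1/6; Satoshi 1/6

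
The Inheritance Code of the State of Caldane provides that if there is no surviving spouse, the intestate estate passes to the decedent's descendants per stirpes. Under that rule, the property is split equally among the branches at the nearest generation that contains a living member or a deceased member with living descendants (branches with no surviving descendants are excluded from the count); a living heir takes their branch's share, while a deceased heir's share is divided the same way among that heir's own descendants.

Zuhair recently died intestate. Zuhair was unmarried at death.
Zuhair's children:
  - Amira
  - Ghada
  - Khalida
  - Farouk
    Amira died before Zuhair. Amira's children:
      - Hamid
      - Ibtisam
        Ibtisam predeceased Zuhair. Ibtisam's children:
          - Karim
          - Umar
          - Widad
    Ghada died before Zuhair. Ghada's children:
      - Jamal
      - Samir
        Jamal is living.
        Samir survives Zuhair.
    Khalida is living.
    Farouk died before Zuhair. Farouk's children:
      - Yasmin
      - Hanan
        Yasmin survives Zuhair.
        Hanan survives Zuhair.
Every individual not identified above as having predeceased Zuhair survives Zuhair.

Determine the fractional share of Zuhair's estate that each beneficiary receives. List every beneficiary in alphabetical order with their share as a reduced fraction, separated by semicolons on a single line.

Hamid 1/8; Hanan 1/8; Jamal 1/8; Karim 1/24; Khalida 1/4; Samir 1/8; Umar 1/24; Widad 1/24; Yasmin 1/8

There is no surviving spouse, so the entire estate passes to Zuhair's descendants per stirpes.
The estate is divided into 4 equal shares of 1/4 among Amira, Ghada, Khalida, Farouk.
Amira predeceased; the 1/4 allotted to Amira's branch passes to Amira's issue by representation.
The 1/4 is divided into 2 equal shares of 1/8 among Hamid, Ibtisam.
Hamid is living and takes 1/8.
Ibtisam predeceased; the 1/8 allotted to Ibtisam's branch passes to Ibtisam's issue by representation.
The 1/8 is divided into 3 equal shares of 1/24 among Karim, Umar, Widad.
Karim is living and takes 1/24.
Umar is living and takes 1/24.
Widad is living and takes 1/24.
Ghada predeceased; the 1/4 allotted to Ghada's branch passes to Ghada's issue by representation.
The 1/4 is divided into 2 equal shares of 1/8 among Jamal, Samir.
Jamal is living and takes 1/8.
Samir is living and takes 1/8.
Khalida is living and takes 1/4.
Farouk predeceased; the 1/4 allotted to Farouk's branch passes to Farouk's issue by representation.
The 1/4 is divided into 2 equal shares of 1/8 among Yasmin, Hanan.
Yasmin is living and takes 1/8.
Hanan is living and takes 1/8.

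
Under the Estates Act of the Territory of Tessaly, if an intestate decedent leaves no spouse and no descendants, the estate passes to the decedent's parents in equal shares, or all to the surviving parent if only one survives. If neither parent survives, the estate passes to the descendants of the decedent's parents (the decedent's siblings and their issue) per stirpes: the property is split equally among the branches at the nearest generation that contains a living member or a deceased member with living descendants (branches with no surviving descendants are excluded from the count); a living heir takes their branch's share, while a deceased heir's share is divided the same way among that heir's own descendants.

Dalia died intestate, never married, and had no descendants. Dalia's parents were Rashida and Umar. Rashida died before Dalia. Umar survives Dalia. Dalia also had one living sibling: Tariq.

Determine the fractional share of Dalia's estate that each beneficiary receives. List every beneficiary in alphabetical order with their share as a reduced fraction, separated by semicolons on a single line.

Only one parent, Umar, survives, so Umar takes the entire estate. The siblings take nothing because a surviving parent has priority.

Umar 1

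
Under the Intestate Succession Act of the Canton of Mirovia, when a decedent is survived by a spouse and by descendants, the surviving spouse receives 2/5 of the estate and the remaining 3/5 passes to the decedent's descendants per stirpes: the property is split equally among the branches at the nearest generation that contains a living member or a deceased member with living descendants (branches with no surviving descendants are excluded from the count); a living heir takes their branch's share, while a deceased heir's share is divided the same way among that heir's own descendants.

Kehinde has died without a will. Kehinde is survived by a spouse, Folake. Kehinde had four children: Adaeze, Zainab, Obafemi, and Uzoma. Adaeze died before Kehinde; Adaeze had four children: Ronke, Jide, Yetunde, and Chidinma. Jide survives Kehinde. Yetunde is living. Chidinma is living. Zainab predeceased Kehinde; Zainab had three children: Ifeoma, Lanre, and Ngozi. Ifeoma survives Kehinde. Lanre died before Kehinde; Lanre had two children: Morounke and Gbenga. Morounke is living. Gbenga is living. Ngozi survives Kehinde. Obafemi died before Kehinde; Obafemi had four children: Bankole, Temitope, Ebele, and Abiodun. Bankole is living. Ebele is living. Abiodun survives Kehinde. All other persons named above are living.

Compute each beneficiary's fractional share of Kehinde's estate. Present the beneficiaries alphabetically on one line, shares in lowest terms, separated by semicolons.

Abiodun 3/80; Bankole 3/80; Chidinma 3/80; Ebele 3/80; Folake 2/5; Gbenga 1/40; Ifeoma 1/20; Jide 3/80; Morounke 1/40; Ngozi 1/20; Ronke 3/80; Temitope 3/80; Uzoma 3/20; Yetunde 3/80

Folake, as surviving spouse, takes 2/5.
The remaining 3/5 passes to Kehinde's descendants per stirpes.
The 3/5 is divided into 4 equal shares of 3/20 among Adaeze, Zainab, Obafemi, Uzoma.
Adaeze predeceased; the 3/20 allotted to Adaeze's branch passes to Adaeze's issue by representation.
The 3/20 is divided into 4 equal shares of 3/80 among Ronke, Jide, Yetunde, Chidinma.
Ronke is living and takes 3/80.
Jide is living and takes 3/80.
Yetunde is living and takes 3/80.
Chidinma is living and takes 3/80.
Zainab predeceased; the 3/20 allotted to Zainab's branch passes to Zainab's issue by representation.
The 3/20 is divided into 3 equal shares of 1/20 among Ifeoma, Lanre, Ngozi.
Ifeoma is living and takes 1/20.
Lanre predeceased; the 1/20 allotted to Lanre's branch passes to Lanre's issue by representation.
The 1/20 is divided into 2 equal shares of 1/40 among Morounke, Gbenga.
Morounke is living and takes 1/40.
Gbenga is living and takes 1/40.
Ngozi is living and takes 1/20.
Obafemi predeceased; the 3/20 allotted to Obafemi's branch passes to Obafemi's issue by representation.
The 3/20 is divided into 4 equal shares of 3/80 among Bankole, Temitope, Ebele, Abiodun.
Bankole is living and takes 3/80.
Temitope is living and takes 3/80.
Ebele is living and takes 3/80.
Abiodun is living and takes 3/80.
Uzoma is living and takes 3/20.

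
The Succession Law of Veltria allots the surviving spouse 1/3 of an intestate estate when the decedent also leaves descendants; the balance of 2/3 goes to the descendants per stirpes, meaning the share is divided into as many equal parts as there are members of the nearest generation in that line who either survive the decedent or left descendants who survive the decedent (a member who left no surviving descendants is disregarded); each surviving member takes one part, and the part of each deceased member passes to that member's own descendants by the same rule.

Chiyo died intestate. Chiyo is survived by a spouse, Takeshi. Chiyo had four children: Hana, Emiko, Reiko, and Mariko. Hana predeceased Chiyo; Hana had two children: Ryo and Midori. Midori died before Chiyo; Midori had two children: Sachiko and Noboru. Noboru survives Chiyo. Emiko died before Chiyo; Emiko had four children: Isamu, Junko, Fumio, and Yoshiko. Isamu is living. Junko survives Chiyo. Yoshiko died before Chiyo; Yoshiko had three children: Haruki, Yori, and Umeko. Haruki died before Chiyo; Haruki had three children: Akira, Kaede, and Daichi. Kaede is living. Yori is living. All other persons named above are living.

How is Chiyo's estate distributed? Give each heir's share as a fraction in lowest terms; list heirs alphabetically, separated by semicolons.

Akira 1/216; Daichi 1/216; Fumio 1/24; Isamu 1/24; Junko 1/24; Kaede 1/216; Mariko 1/6; Noboru 1/24; Reiko 1/6; Ryo 1/12; Sachiko 1/24; Takeshi 1/3; Umeko 1/72; Yori 1/72

Takeshi, as surviving spouse, takes 1/3.
The remaining 2/3 passes to Chiyo's descendants per stirpes.
The 2/3 is divided into 4 equal shares of 1/6 among Hana, Emiko, Reiko, Mariko.
Hana predeceased; the 1/6 allotted to Hana's branch passes to Hana's issue by representation.
The 1/6 is divided into 2 equal shares of 1/12 among Ryo, Midori.
Ryo is living and takes 1/12.
Midori predeceased; the 1/12 allotted to Midori's branch passes to Midori's issue by representation.
The 1/12 is divided into 2 equal shares of 1/24 among Sachiko, Noboru.
Sachiko is living and takes 1/24.
Noboru is living and takes 1/24.
Emiko predeceased; the 1/6 allotted to Emiko's branch passes to Emiko's issue by representation.
The 1/6 is divided into 4 equal shares of 1/24 among Isamu, Junko, Fumio, Yoshiko.
Isamu is living and takes 1/24.
Junko is living and takes 1/24.
Fumio is living and takes 1/24.
Yoshiko predeceased; the 1/24 allotted to Yoshiko's branch passes to Yoshiko's issue by representation.
The 1/24 is divided into 3 equal shares of 1/72 among Haruki, Yori, Umeko.
Haruki predeceased; the 1/72 allotted to Haruki's branch passes to Haruki's issue by representation.
The 1/72 is divided into 3 equal shares of 1/216 among Akira, Kaede, Daichi.
Akira is living and takes 1/216.
Kaede is living and takes 1/216.
Daichi is living and takes 1/216.
Yori is living and takes 1/72.
Umeko is living and takes 1/72.
Reiko is living and takes 1/6.
Mariko is living and takes 1/6.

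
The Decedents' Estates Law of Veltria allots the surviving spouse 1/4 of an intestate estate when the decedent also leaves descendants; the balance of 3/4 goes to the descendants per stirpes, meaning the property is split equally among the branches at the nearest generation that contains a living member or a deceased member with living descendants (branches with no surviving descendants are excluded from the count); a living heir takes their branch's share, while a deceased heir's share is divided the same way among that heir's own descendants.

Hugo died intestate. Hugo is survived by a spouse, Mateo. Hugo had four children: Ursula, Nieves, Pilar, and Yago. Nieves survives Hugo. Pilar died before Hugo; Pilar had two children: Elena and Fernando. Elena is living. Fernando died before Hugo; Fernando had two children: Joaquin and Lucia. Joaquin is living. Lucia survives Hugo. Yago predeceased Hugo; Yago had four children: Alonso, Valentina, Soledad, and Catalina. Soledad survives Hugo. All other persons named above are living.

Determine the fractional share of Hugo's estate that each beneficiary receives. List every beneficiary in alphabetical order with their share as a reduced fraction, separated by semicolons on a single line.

Alonso 3/64; Catalina 3/64; Elena 3/32; Joaquin 3/64; Lucia 3/64; Mateo 1/4; Nieves 3/16; Soledad 3/64; Ursula 3/16; Valentina 3/64

Mateo, as surviving spouse, takes 1/4.
The remaining 3/4 passes to Hugo's descendants per stirpes.
The 3/4 is divided into 4 equal shares of 3/16 among Ursula, Nieves, Pilar, Yago.
Ursula is living and takes 3/16.
Nieves is living and takes 3/16.
Pilar predeceased; the 3/16 allotted to Pilar's branch passes to Pilar's issue by representation.
The 3/16 is divided into 2 equal shares of 3/32 among Elena, Fernando.
Elena is living and takes 3/32.
Fernando predeceased; the 3/32 allotted to Fernando's branch passes to Fernando's issue by representation.
The 3/32 is divided into 2 equal shares of 3/64 among Joaquin, Lucia.
Joaquin is living and takes 3/64.
Lucia is living and takes 3/64.
Yago predeceased; the 3/16 allotted to Yago's branch passes to Yago's issue by representation.
The 3/16 is divided into 4 equal shares of 3/64 among Alonso, Valentina, Soledad, Catalina.
Alonso is living and takes 3/64.
Valentina is living and takes 3/64.
Soledad is living and takes 3/64.
Catalina is living and takes 3/64.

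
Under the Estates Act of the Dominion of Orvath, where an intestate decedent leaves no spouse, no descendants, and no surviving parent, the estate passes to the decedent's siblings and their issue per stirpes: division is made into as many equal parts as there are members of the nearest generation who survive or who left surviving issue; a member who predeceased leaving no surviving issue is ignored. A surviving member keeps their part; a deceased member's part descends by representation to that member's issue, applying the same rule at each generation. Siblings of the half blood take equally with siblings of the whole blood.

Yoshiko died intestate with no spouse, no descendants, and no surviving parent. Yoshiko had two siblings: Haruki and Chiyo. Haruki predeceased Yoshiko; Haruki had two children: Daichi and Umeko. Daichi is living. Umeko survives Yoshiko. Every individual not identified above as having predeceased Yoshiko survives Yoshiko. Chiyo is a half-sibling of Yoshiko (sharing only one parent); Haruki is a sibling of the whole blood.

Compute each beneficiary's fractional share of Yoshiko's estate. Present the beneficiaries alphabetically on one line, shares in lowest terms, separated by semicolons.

No spouse, descendants, or parent survives, so the estate passes to Yoshiko's siblings per stirpes.
Half-blood and whole-blood siblings take equally under the stated rule.
The estate is divided into 2 equal shares of 1/2 among Haruki, Chiyo.
Haruki predeceased; the 1/2 allotted to Haruki's branch passes to Haruki's issue by representation.
The 1/2 is divided into 2 equal shares of 1/4 among Daichi, Umeko.
Daichi is living and takes 1/4.
Umeko is living and takes 1/4.
Chiyo is living and takes 1/2.

Chiyo 1/2; Daichi 1/4; Umeko 1/4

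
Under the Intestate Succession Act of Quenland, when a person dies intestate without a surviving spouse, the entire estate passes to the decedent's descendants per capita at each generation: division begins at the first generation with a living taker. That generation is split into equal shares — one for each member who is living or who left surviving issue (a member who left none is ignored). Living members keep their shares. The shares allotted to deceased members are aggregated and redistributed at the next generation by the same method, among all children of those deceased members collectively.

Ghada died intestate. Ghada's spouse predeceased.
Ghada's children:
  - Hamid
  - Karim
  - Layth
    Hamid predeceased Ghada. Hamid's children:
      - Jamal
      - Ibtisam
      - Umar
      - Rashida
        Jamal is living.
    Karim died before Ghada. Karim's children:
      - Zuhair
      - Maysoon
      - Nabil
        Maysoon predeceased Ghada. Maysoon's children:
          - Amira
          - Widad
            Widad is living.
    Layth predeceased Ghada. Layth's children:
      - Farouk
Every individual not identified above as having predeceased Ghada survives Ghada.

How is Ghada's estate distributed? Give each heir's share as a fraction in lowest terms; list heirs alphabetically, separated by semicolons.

Amira 1/16; Farouk 1/8; Ibtisam 1/8; Jamal 1/8; Nabil 1/8; Rashida 1/8; Umar 1/8; Widad 1/16; Zuhair 1/8

There is no surviving spouse, so the entire estate passes to Ghada's descendants per capita at each generation.
No one at generation 1 (Hamid, Karim, Layth) is living; moving to the next generation.
At generation 2 (Jamal, Ibtisam, Umar, Rashida, Zuhair, Maysoon, Nabil, Farouk) there are 8 shares of (1)/8 = 1/8 each.
Living: Jamal, Ibtisam, Umar, Rashida, Zuhair, Nabil, and Farouk — each takes 1/8.
Deceased: Maysoon. That 1/8 share is carried to generation 3.
At generation 3 (Amira, Widad) there are 2 shares of (1/8)/2 = 1/16 each.
Living: Amira and Widad — each takes 1/16.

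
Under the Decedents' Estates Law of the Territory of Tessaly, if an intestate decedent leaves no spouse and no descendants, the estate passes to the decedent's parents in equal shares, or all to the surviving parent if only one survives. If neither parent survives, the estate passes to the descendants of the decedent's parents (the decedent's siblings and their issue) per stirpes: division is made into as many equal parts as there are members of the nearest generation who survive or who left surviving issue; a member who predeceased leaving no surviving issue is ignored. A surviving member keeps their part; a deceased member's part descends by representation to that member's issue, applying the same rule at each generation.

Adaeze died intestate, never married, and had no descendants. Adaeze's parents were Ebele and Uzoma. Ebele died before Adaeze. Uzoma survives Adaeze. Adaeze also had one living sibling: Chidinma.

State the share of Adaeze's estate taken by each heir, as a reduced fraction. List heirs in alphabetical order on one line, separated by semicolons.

Uzoma 1

Only one parent, Uzoma, survives, so Uzoma takes the entire estate. The siblings take nothing because a surviving parent has priority.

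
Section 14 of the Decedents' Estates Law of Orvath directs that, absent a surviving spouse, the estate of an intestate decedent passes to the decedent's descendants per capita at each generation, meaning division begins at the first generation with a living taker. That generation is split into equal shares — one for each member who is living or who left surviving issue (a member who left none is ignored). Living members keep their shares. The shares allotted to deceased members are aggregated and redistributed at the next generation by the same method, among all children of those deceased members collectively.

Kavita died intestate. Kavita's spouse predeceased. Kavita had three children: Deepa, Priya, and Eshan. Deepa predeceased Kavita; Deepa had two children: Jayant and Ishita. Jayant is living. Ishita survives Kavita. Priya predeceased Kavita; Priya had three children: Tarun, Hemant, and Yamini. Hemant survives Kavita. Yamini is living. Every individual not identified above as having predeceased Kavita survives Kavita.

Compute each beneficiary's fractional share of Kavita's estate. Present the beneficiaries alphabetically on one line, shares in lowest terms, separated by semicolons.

Eshan 1/3; Hemant 2/15; Ishita 2/15; Jayant 2/15; Tarun 2/15; Yamini 2/15

There is no surviving spouse, so the entire estate passes to Kavita's descendants per capita at each generation.
At generation 1 (Deepa, Priya, Eshan) there are 3 shares of (1)/3 = 1/3 each.
Living: Eshan — each takes 1/3.
Deceased: Deepa and Priya. Their combined 2/3 is pooled and carried to generation 2.
At generation 2 (Jayant, Ishita, Tarun, Hemant, Yamini) there are 5 shares of (2/3)/5 = 2/15 each.
Living: Jayant, Ishita, Tarun, Hemant, and Yamini — each takes 2/15.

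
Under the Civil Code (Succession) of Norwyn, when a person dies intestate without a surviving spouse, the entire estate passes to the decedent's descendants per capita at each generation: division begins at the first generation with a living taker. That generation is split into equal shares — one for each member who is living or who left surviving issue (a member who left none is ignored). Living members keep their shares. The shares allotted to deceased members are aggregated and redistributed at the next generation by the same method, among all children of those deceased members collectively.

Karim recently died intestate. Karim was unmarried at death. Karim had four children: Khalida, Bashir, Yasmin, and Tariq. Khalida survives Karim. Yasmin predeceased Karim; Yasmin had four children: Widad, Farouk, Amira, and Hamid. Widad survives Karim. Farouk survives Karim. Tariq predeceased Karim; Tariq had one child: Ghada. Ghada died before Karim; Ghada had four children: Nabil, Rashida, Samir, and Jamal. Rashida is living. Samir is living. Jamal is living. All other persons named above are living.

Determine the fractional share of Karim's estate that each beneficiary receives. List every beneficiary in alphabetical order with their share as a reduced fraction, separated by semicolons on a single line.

There is no surviving spouse, so the entire estate passes to Karim's descendants per capita at each generation.
At generation 1 (Khalida, Bashir, Yasmin, Tariq) there are 4 shares of (1)/4 = 1/4 each.
Living: Khalida and Bashir — each takes 1/4.
Deceased: Yasmin and Tariq. Their combined 1/2 is pooled and carried to generation 2.
At generation 2 (Widad, Farouk, Amira, Hamid, Ghada) there are 5 shares of (1/2)/5 = 1/10 each.
Living: Widad, Farouk, Amira, and Hamid — each takes 1/10.
Deceased: Ghada. That 1/10 share is carried to generation 3.
At generation 3 (Nabil, Rashida, Samir, Jamal) there are 4 shares of (1/10)/4 = 1/40 each.
Living: Nabil, Rashida, Samir, and Jamal — each takes 1/40.

Amira 1/10; Bashir 1/4; Farouk 1/10; Hamid 1/10; Jamal 1/40; Khalida 1/4; Nabil 1/40; Rashida 1/40; Samir 1/40; Widad 1/10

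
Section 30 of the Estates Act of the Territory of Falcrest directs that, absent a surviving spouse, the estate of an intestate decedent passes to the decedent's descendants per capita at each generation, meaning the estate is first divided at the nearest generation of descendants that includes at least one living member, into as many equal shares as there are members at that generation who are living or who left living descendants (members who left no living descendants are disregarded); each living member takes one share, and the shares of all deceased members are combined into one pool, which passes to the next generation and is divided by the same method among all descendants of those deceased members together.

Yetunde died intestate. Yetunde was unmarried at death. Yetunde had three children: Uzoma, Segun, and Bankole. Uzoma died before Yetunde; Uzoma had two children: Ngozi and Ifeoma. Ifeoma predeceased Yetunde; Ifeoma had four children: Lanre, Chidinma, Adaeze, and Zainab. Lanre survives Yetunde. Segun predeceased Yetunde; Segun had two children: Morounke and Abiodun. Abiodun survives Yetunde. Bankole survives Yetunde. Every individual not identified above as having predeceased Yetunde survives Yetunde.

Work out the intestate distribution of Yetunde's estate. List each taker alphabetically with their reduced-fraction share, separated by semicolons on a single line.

There is no surviving spouse, so the entire estate passes to Yetunde's descendants per capita at each generation.
At generation 1 (Uzoma, Segun, Bankole) there are 3 shares of (1)/3 = 1/3 each.
Living: Bankole — each takes 1/3.
Deceased: Uzoma and Segun. Their combined 2/3 is pooled and carried to generation 2.
At generation 2 (Ngozi, Ifeoma, Morounke, Abiodun) there are 4 shares of (2/3)/4 = 1/6 each.
Living: Ngozi, Morounke, and Abiodun — each takes 1/6.
Deceased: Ifeoma. That 1/6 share is carried to generation 3.
At generation 3 (Lanre, Chidinma, Adaeze, Zainab) there are 4 shares of (1/6)/4 = 1/24 each.
Living: Lanre, Chidinma, Adaeze, and Zainab — each takes 1/24.

Abiodun 1/6; Adaeze 1/24; Bankole 1/3; Chidinma 1/24; Lanre 1/24; Morounke 1/6; Ngozi 1/6; Zainab 1/24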